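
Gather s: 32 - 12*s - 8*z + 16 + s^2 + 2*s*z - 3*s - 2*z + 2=s^2 + s*(2*z - 15) - 10*z + 50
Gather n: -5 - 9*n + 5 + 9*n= 0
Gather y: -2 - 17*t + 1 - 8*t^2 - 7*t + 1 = -8*t^2 - 24*t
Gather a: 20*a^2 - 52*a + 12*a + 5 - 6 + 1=20*a^2 - 40*a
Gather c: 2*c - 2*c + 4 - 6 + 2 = 0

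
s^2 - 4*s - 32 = (s - 8)*(s + 4)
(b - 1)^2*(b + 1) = b^3 - b^2 - b + 1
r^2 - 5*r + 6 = (r - 3)*(r - 2)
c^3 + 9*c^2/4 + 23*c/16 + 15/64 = (c + 1/4)*(c + 3/4)*(c + 5/4)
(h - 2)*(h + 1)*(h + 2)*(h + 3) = h^4 + 4*h^3 - h^2 - 16*h - 12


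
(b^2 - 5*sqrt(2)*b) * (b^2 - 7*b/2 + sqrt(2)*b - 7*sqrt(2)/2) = b^4 - 4*sqrt(2)*b^3 - 7*b^3/2 - 10*b^2 + 14*sqrt(2)*b^2 + 35*b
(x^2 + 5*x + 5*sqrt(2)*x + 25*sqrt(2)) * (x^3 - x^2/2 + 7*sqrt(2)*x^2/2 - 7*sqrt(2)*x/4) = x^5 + 9*x^4/2 + 17*sqrt(2)*x^4/2 + 65*x^3/2 + 153*sqrt(2)*x^3/4 - 85*sqrt(2)*x^2/4 + 315*x^2/2 - 175*x/2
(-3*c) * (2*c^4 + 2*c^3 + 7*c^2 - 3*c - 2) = -6*c^5 - 6*c^4 - 21*c^3 + 9*c^2 + 6*c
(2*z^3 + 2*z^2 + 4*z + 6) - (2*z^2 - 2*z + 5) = 2*z^3 + 6*z + 1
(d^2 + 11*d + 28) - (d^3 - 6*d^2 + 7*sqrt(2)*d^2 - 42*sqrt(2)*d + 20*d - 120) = -d^3 - 7*sqrt(2)*d^2 + 7*d^2 - 9*d + 42*sqrt(2)*d + 148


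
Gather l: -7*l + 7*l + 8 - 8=0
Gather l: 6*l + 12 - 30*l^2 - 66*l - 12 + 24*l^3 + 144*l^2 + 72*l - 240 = 24*l^3 + 114*l^2 + 12*l - 240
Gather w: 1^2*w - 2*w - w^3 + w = -w^3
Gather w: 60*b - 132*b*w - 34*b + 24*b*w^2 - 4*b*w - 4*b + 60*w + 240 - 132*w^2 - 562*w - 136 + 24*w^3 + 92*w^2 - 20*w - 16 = 22*b + 24*w^3 + w^2*(24*b - 40) + w*(-136*b - 522) + 88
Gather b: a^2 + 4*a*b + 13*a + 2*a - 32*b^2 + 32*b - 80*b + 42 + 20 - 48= a^2 + 15*a - 32*b^2 + b*(4*a - 48) + 14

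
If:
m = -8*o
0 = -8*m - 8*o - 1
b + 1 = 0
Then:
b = -1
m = -1/7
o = 1/56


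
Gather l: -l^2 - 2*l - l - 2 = -l^2 - 3*l - 2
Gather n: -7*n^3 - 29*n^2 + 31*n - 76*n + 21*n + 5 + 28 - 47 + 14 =-7*n^3 - 29*n^2 - 24*n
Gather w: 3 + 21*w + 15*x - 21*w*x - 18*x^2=w*(21 - 21*x) - 18*x^2 + 15*x + 3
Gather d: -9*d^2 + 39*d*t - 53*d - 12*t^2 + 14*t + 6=-9*d^2 + d*(39*t - 53) - 12*t^2 + 14*t + 6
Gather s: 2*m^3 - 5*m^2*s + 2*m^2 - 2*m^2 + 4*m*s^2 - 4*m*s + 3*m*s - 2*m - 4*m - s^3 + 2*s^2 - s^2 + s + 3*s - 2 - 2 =2*m^3 - 6*m - s^3 + s^2*(4*m + 1) + s*(-5*m^2 - m + 4) - 4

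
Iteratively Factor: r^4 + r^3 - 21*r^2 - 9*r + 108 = (r - 3)*(r^3 + 4*r^2 - 9*r - 36) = (r - 3)^2*(r^2 + 7*r + 12) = (r - 3)^2*(r + 4)*(r + 3)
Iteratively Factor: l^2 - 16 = (l + 4)*(l - 4)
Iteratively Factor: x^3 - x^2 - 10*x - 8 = (x + 2)*(x^2 - 3*x - 4) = (x - 4)*(x + 2)*(x + 1)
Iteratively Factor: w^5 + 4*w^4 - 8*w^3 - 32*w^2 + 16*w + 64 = (w + 2)*(w^4 + 2*w^3 - 12*w^2 - 8*w + 32) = (w + 2)^2*(w^3 - 12*w + 16) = (w - 2)*(w + 2)^2*(w^2 + 2*w - 8) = (w - 2)*(w + 2)^2*(w + 4)*(w - 2)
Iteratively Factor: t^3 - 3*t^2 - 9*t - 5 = (t - 5)*(t^2 + 2*t + 1) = (t - 5)*(t + 1)*(t + 1)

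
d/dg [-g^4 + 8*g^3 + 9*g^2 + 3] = 2*g*(-2*g^2 + 12*g + 9)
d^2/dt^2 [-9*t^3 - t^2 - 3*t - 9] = -54*t - 2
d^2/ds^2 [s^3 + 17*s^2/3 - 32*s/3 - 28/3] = 6*s + 34/3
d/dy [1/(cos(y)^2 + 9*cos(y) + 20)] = (2*cos(y) + 9)*sin(y)/(cos(y)^2 + 9*cos(y) + 20)^2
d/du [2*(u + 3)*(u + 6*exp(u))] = 12*u*exp(u) + 4*u + 48*exp(u) + 6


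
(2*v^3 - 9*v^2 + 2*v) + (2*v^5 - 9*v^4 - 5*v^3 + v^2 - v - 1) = 2*v^5 - 9*v^4 - 3*v^3 - 8*v^2 + v - 1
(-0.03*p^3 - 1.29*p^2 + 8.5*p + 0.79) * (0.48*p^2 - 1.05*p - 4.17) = -0.0144*p^5 - 0.5877*p^4 + 5.5596*p^3 - 3.1665*p^2 - 36.2745*p - 3.2943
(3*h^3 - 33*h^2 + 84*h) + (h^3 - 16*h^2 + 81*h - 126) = 4*h^3 - 49*h^2 + 165*h - 126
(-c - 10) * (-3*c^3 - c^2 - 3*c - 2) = 3*c^4 + 31*c^3 + 13*c^2 + 32*c + 20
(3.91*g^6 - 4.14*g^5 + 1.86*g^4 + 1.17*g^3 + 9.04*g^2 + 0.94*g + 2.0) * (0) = 0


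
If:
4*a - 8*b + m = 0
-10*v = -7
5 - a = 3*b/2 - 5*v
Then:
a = 34/7 - 3*m/28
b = m/14 + 17/7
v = 7/10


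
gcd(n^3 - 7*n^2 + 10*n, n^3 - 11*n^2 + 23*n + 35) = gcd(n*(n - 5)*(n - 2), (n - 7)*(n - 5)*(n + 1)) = n - 5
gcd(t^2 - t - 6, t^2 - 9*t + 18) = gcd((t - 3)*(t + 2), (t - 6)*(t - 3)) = t - 3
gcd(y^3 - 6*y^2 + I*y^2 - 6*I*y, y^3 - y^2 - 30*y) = y^2 - 6*y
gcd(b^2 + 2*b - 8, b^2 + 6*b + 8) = b + 4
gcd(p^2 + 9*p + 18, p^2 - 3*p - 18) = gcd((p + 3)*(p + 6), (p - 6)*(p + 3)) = p + 3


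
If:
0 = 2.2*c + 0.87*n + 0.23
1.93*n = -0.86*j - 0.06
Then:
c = -0.395454545454545*n - 0.104545454545455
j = -2.24418604651163*n - 0.0697674418604651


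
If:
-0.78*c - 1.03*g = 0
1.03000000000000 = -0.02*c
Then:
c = -51.50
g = 39.00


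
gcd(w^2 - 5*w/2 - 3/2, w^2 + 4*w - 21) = w - 3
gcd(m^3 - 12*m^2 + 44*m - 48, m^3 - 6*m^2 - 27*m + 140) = m - 4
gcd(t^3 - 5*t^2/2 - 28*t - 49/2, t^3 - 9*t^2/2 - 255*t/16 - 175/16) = t - 7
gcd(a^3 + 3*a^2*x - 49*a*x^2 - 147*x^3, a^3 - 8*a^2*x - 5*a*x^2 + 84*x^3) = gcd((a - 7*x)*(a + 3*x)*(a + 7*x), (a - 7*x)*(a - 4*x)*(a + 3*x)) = -a^2 + 4*a*x + 21*x^2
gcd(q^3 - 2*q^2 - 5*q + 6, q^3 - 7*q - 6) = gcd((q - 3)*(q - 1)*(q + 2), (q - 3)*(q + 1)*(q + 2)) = q^2 - q - 6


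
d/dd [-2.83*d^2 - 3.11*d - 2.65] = -5.66*d - 3.11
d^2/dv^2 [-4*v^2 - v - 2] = -8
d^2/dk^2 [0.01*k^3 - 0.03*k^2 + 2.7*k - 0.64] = 0.06*k - 0.06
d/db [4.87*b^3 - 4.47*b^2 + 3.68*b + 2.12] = 14.61*b^2 - 8.94*b + 3.68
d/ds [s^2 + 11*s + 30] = 2*s + 11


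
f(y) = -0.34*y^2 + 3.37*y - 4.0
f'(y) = 3.37 - 0.68*y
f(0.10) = -3.67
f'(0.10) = 3.30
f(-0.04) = -4.14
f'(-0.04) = 3.40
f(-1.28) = -8.87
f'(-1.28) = 4.24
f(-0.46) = -5.62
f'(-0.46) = 3.68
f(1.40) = 0.05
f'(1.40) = 2.42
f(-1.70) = -10.71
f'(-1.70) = 4.53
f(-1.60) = -10.26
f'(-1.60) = 4.46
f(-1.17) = -8.41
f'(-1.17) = 4.17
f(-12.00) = -93.40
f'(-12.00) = 11.53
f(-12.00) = -93.40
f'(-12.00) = 11.53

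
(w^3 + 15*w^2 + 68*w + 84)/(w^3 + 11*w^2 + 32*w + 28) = (w + 6)/(w + 2)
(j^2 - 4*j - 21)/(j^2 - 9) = (j - 7)/(j - 3)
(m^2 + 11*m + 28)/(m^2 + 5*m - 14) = (m + 4)/(m - 2)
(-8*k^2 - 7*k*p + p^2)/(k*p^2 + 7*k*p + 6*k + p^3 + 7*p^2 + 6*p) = (-8*k + p)/(p^2 + 7*p + 6)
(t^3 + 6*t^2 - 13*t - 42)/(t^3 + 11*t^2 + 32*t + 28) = (t - 3)/(t + 2)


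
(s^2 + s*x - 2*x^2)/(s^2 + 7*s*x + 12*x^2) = (s^2 + s*x - 2*x^2)/(s^2 + 7*s*x + 12*x^2)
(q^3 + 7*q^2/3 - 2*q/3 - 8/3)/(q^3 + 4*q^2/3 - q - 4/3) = (q + 2)/(q + 1)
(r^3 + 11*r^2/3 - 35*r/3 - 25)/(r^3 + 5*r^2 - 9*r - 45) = (r + 5/3)/(r + 3)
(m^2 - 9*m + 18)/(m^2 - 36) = (m - 3)/(m + 6)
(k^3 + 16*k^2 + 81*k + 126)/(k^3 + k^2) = (k^3 + 16*k^2 + 81*k + 126)/(k^2*(k + 1))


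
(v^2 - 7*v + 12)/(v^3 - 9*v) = (v - 4)/(v*(v + 3))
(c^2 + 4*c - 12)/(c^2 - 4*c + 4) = (c + 6)/(c - 2)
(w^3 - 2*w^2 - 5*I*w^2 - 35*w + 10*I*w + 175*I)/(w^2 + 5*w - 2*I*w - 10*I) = (w^2 - w*(7 + 5*I) + 35*I)/(w - 2*I)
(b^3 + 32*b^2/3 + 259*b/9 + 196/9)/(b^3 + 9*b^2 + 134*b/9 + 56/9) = (3*b + 7)/(3*b + 2)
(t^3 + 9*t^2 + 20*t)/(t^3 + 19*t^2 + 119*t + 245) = t*(t + 4)/(t^2 + 14*t + 49)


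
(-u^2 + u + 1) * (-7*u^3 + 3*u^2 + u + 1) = 7*u^5 - 10*u^4 - 5*u^3 + 3*u^2 + 2*u + 1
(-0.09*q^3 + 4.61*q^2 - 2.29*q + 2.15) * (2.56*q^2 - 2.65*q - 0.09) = -0.2304*q^5 + 12.0401*q^4 - 18.0708*q^3 + 11.1576*q^2 - 5.4914*q - 0.1935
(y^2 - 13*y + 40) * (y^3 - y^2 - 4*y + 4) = y^5 - 14*y^4 + 49*y^3 + 16*y^2 - 212*y + 160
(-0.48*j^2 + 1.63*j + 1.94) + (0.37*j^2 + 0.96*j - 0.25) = -0.11*j^2 + 2.59*j + 1.69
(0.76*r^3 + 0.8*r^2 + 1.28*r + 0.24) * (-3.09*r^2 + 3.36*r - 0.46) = -2.3484*r^5 + 0.0815999999999999*r^4 - 1.6168*r^3 + 3.1912*r^2 + 0.2176*r - 0.1104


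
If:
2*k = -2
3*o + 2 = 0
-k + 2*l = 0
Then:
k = -1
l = -1/2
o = -2/3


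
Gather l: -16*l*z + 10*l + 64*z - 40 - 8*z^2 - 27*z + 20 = l*(10 - 16*z) - 8*z^2 + 37*z - 20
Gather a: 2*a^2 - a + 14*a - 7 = 2*a^2 + 13*a - 7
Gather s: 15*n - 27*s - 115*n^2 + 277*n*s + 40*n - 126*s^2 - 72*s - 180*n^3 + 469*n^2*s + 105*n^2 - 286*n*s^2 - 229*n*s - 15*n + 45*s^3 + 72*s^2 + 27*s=-180*n^3 - 10*n^2 + 40*n + 45*s^3 + s^2*(-286*n - 54) + s*(469*n^2 + 48*n - 72)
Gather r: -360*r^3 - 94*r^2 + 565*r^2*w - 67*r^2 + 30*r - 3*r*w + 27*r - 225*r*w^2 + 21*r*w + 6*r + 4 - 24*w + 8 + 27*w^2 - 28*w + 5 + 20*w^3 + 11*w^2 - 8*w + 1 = -360*r^3 + r^2*(565*w - 161) + r*(-225*w^2 + 18*w + 63) + 20*w^3 + 38*w^2 - 60*w + 18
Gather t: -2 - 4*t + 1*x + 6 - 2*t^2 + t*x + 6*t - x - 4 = -2*t^2 + t*(x + 2)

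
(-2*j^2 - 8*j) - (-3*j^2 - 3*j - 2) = j^2 - 5*j + 2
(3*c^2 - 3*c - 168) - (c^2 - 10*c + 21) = 2*c^2 + 7*c - 189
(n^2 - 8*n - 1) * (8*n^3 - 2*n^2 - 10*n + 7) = 8*n^5 - 66*n^4 - 2*n^3 + 89*n^2 - 46*n - 7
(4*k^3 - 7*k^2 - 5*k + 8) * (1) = 4*k^3 - 7*k^2 - 5*k + 8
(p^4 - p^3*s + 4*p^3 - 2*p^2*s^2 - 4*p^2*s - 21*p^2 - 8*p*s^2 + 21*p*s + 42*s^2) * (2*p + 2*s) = 2*p^5 + 8*p^4 - 6*p^3*s^2 - 42*p^3 - 4*p^2*s^3 - 24*p^2*s^2 - 16*p*s^3 + 126*p*s^2 + 84*s^3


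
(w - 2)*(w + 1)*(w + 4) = w^3 + 3*w^2 - 6*w - 8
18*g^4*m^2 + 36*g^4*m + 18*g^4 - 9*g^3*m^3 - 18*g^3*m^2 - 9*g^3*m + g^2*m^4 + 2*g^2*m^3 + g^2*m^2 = (-6*g + m)*(-3*g + m)*(g*m + g)^2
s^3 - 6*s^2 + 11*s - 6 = (s - 3)*(s - 2)*(s - 1)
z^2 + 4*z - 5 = (z - 1)*(z + 5)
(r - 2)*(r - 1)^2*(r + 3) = r^4 - r^3 - 7*r^2 + 13*r - 6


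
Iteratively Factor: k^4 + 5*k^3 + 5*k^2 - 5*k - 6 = (k + 3)*(k^3 + 2*k^2 - k - 2) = (k + 1)*(k + 3)*(k^2 + k - 2) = (k + 1)*(k + 2)*(k + 3)*(k - 1)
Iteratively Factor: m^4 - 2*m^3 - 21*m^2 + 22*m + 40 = (m - 5)*(m^3 + 3*m^2 - 6*m - 8) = (m - 5)*(m + 4)*(m^2 - m - 2) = (m - 5)*(m + 1)*(m + 4)*(m - 2)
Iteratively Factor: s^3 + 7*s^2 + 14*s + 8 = (s + 2)*(s^2 + 5*s + 4) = (s + 2)*(s + 4)*(s + 1)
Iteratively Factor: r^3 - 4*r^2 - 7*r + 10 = (r - 5)*(r^2 + r - 2) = (r - 5)*(r - 1)*(r + 2)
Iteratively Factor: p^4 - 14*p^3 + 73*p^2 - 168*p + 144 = (p - 4)*(p^3 - 10*p^2 + 33*p - 36) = (p - 4)^2*(p^2 - 6*p + 9) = (p - 4)^2*(p - 3)*(p - 3)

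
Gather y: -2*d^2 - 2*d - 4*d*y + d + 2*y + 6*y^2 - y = -2*d^2 - d + 6*y^2 + y*(1 - 4*d)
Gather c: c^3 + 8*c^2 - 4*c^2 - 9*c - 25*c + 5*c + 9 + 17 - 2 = c^3 + 4*c^2 - 29*c + 24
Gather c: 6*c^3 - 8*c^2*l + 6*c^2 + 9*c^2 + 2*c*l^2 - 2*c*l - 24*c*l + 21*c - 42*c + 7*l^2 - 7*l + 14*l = 6*c^3 + c^2*(15 - 8*l) + c*(2*l^2 - 26*l - 21) + 7*l^2 + 7*l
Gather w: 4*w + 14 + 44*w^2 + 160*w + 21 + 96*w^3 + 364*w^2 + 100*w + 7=96*w^3 + 408*w^2 + 264*w + 42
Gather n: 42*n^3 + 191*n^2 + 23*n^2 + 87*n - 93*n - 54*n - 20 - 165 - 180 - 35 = 42*n^3 + 214*n^2 - 60*n - 400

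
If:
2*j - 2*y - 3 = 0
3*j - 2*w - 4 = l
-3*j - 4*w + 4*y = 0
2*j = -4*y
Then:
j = 1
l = 3/2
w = -5/4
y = -1/2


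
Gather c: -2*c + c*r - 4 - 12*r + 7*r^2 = c*(r - 2) + 7*r^2 - 12*r - 4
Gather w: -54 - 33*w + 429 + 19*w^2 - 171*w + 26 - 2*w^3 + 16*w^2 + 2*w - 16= -2*w^3 + 35*w^2 - 202*w + 385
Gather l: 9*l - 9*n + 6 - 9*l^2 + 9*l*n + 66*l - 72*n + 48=-9*l^2 + l*(9*n + 75) - 81*n + 54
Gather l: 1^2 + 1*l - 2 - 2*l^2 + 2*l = -2*l^2 + 3*l - 1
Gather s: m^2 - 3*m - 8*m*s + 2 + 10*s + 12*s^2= m^2 - 3*m + 12*s^2 + s*(10 - 8*m) + 2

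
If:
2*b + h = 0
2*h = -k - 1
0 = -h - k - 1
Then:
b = 0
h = 0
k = -1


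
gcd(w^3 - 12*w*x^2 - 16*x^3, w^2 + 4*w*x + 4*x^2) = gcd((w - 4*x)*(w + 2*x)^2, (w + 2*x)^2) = w^2 + 4*w*x + 4*x^2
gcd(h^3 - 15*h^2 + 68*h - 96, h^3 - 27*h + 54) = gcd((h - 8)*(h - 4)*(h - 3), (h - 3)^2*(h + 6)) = h - 3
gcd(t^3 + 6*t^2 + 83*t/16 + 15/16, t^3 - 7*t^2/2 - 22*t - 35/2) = 1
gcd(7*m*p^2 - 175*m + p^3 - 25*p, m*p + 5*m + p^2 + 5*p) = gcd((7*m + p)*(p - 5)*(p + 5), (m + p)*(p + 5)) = p + 5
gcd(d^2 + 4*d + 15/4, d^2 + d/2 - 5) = d + 5/2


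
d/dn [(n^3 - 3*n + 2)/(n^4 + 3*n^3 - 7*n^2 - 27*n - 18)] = (-n^4 + 4*n^3 - 10*n^2 - 20*n + 27)/(n^6 + 2*n^5 - 17*n^4 - 36*n^3 + 63*n^2 + 162*n + 81)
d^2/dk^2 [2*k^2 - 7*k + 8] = 4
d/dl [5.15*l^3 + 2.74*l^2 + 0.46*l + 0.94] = 15.45*l^2 + 5.48*l + 0.46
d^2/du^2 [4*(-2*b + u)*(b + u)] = 8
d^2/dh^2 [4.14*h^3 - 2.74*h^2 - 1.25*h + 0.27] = 24.84*h - 5.48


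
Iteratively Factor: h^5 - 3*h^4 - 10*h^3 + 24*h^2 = (h - 4)*(h^4 + h^3 - 6*h^2) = h*(h - 4)*(h^3 + h^2 - 6*h) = h*(h - 4)*(h + 3)*(h^2 - 2*h) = h^2*(h - 4)*(h + 3)*(h - 2)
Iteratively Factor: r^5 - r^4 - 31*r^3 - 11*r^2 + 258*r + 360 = (r - 5)*(r^4 + 4*r^3 - 11*r^2 - 66*r - 72) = (r - 5)*(r - 4)*(r^3 + 8*r^2 + 21*r + 18) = (r - 5)*(r - 4)*(r + 2)*(r^2 + 6*r + 9) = (r - 5)*(r - 4)*(r + 2)*(r + 3)*(r + 3)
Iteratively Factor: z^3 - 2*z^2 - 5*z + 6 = (z - 3)*(z^2 + z - 2) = (z - 3)*(z - 1)*(z + 2)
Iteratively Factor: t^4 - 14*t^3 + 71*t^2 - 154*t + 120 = (t - 3)*(t^3 - 11*t^2 + 38*t - 40) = (t - 3)*(t - 2)*(t^2 - 9*t + 20) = (t - 4)*(t - 3)*(t - 2)*(t - 5)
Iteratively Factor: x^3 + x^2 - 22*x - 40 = (x - 5)*(x^2 + 6*x + 8) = (x - 5)*(x + 2)*(x + 4)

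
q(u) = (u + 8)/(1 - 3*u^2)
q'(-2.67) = -0.25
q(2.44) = -0.62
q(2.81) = -0.48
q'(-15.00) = 0.00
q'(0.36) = 49.97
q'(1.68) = 1.62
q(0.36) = 13.68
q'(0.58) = 352660.68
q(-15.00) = 0.01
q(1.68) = -1.30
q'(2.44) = 0.48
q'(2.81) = 0.31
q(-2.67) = -0.26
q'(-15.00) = 0.00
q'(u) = 6*u*(u + 8)/(1 - 3*u^2)^2 + 1/(1 - 3*u^2)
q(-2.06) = -0.51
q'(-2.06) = -0.62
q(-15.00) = 0.01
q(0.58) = -932.61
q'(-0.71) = -120.28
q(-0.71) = -14.23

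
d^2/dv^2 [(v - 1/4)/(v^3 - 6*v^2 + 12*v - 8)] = 3*(2*v + 3)/(v^5 - 10*v^4 + 40*v^3 - 80*v^2 + 80*v - 32)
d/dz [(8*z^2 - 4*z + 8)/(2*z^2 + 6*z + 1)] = 4*(14*z^2 - 4*z - 13)/(4*z^4 + 24*z^3 + 40*z^2 + 12*z + 1)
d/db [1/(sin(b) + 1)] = -cos(b)/(sin(b) + 1)^2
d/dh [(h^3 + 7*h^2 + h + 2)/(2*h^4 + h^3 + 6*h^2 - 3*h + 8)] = (-2*h^6 - 28*h^5 - 7*h^4 - 24*h^3 - 9*h^2 + 88*h + 14)/(4*h^8 + 4*h^7 + 25*h^6 + 62*h^4 - 20*h^3 + 105*h^2 - 48*h + 64)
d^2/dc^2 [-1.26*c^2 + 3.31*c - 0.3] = -2.52000000000000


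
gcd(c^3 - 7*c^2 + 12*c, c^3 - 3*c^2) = c^2 - 3*c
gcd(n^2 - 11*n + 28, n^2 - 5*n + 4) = n - 4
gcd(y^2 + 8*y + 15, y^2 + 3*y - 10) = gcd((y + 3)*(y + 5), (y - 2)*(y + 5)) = y + 5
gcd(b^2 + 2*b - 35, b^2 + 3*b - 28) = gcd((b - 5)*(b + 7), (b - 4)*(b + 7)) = b + 7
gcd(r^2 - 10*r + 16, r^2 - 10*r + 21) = 1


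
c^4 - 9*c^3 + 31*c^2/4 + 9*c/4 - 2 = (c - 8)*(c - 1)*(c - 1/2)*(c + 1/2)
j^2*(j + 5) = j^3 + 5*j^2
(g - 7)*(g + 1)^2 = g^3 - 5*g^2 - 13*g - 7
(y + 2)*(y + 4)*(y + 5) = y^3 + 11*y^2 + 38*y + 40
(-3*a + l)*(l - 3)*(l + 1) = -3*a*l^2 + 6*a*l + 9*a + l^3 - 2*l^2 - 3*l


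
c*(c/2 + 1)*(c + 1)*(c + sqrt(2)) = c^4/2 + sqrt(2)*c^3/2 + 3*c^3/2 + c^2 + 3*sqrt(2)*c^2/2 + sqrt(2)*c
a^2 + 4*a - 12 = (a - 2)*(a + 6)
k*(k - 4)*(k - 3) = k^3 - 7*k^2 + 12*k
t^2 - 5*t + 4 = (t - 4)*(t - 1)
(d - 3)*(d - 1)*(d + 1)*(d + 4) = d^4 + d^3 - 13*d^2 - d + 12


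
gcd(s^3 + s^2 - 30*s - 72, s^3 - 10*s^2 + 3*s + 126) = s^2 - 3*s - 18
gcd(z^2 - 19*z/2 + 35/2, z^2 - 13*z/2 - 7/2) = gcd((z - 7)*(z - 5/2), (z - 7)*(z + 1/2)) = z - 7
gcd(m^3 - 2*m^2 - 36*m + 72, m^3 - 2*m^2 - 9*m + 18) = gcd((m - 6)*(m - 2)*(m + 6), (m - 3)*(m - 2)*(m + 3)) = m - 2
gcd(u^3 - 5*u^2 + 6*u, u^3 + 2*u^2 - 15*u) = u^2 - 3*u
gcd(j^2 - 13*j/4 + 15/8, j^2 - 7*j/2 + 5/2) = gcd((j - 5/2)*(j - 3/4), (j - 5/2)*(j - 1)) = j - 5/2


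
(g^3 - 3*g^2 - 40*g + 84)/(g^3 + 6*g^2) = 1 - 9/g + 14/g^2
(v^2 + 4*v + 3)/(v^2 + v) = (v + 3)/v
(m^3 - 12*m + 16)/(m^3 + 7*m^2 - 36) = (m^2 + 2*m - 8)/(m^2 + 9*m + 18)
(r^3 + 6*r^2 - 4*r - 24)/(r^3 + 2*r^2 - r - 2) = (r^2 + 4*r - 12)/(r^2 - 1)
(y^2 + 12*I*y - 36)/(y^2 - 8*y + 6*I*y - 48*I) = (y + 6*I)/(y - 8)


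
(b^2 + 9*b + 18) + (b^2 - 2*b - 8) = 2*b^2 + 7*b + 10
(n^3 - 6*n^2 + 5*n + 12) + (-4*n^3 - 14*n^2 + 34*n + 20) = -3*n^3 - 20*n^2 + 39*n + 32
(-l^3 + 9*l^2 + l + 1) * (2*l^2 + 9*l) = -2*l^5 + 9*l^4 + 83*l^3 + 11*l^2 + 9*l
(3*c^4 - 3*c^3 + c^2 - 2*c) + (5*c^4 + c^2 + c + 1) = 8*c^4 - 3*c^3 + 2*c^2 - c + 1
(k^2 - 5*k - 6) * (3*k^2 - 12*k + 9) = 3*k^4 - 27*k^3 + 51*k^2 + 27*k - 54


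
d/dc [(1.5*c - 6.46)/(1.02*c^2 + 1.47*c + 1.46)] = (-1.53*c^2 + 13.1784*c + 11.6862)/(1.0404*c^4 + 2.9988*c^3 + 5.1393*c^2 + 4.2924*c + 2.1316)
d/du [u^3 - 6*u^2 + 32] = 3*u*(u - 4)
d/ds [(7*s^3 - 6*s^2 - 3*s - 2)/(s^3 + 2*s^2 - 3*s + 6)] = 4*(5*s^4 - 9*s^3 + 39*s^2 - 16*s - 6)/(s^6 + 4*s^5 - 2*s^4 + 33*s^2 - 36*s + 36)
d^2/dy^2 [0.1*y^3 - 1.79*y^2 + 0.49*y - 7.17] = 0.6*y - 3.58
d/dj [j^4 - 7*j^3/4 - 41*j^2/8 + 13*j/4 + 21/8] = 4*j^3 - 21*j^2/4 - 41*j/4 + 13/4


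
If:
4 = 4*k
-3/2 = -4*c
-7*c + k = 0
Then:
No Solution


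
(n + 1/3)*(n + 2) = n^2 + 7*n/3 + 2/3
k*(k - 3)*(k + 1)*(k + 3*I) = k^4 - 2*k^3 + 3*I*k^3 - 3*k^2 - 6*I*k^2 - 9*I*k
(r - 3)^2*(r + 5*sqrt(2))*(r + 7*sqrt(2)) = r^4 - 6*r^3 + 12*sqrt(2)*r^3 - 72*sqrt(2)*r^2 + 79*r^2 - 420*r + 108*sqrt(2)*r + 630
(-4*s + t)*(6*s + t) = -24*s^2 + 2*s*t + t^2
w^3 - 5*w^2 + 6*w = w*(w - 3)*(w - 2)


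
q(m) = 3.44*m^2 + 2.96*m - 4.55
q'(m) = 6.88*m + 2.96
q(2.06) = 16.15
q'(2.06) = 17.13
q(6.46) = 158.13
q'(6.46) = 47.40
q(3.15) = 38.91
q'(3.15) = 24.63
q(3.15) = 38.91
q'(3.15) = 24.63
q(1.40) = 6.34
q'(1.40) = 12.59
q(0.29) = -3.40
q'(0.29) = 4.96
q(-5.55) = 84.98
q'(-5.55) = -35.22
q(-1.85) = 1.75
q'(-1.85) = -9.77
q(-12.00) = 455.29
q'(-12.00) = -79.60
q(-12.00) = 455.29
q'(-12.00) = -79.60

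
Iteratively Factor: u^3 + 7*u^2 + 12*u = (u + 3)*(u^2 + 4*u) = u*(u + 3)*(u + 4)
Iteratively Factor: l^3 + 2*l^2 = (l)*(l^2 + 2*l) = l^2*(l + 2)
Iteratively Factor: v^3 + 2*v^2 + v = (v + 1)*(v^2 + v) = v*(v + 1)*(v + 1)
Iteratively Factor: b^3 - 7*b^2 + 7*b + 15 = (b - 3)*(b^2 - 4*b - 5) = (b - 5)*(b - 3)*(b + 1)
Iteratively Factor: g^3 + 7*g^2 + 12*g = (g)*(g^2 + 7*g + 12) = g*(g + 4)*(g + 3)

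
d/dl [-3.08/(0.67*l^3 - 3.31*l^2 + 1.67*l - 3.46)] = (6.1908*l^2 - 20.3896*l + 5.1436)/(0.67*l^3 - 3.31*l^2 + 1.67*l - 3.46)^2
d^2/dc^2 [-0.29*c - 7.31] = 0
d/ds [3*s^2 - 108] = 6*s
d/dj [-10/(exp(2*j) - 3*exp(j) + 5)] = (20*exp(j) - 30)*exp(j)/(exp(2*j) - 3*exp(j) + 5)^2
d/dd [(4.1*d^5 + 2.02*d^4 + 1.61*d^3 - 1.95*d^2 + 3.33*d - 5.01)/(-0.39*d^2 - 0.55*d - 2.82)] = (-4.797*d^6 - 10.5956*d^5 - 61.7709*d^4 - 24.5566*d^3 - 11.2494*d^2 + 7.0902*d - 12.1461)/(0.1521*d^4 + 0.429*d^3 + 2.5021*d^2 + 3.102*d + 7.9524)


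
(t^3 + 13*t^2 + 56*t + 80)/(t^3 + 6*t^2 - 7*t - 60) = (t + 4)/(t - 3)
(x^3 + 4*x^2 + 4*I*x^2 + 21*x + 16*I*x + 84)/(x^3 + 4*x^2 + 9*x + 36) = (x + 7*I)/(x + 3*I)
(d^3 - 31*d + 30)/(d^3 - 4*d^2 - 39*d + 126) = (d^2 - 6*d + 5)/(d^2 - 10*d + 21)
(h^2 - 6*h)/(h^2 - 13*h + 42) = h/(h - 7)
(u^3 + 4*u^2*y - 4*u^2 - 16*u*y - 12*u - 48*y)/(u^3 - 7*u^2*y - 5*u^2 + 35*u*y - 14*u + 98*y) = (-u^2 - 4*u*y + 6*u + 24*y)/(-u^2 + 7*u*y + 7*u - 49*y)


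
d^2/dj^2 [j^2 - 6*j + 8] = 2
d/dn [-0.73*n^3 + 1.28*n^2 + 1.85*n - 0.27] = -2.19*n^2 + 2.56*n + 1.85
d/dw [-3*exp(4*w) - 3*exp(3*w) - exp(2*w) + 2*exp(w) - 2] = (-12*exp(3*w) - 9*exp(2*w) - 2*exp(w) + 2)*exp(w)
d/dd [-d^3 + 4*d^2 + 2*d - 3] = -3*d^2 + 8*d + 2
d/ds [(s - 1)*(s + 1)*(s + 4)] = 3*s^2 + 8*s - 1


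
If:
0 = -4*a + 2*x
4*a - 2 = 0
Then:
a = 1/2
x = 1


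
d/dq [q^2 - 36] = 2*q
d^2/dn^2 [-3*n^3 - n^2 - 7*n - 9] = -18*n - 2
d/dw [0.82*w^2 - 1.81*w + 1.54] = 1.64*w - 1.81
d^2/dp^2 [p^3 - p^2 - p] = 6*p - 2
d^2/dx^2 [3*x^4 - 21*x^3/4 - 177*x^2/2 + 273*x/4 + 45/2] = 36*x^2 - 63*x/2 - 177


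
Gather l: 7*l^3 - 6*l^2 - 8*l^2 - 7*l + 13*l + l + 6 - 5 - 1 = 7*l^3 - 14*l^2 + 7*l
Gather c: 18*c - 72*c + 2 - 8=-54*c - 6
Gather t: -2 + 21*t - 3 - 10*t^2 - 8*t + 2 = -10*t^2 + 13*t - 3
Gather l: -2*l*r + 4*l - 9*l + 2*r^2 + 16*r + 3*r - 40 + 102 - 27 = l*(-2*r - 5) + 2*r^2 + 19*r + 35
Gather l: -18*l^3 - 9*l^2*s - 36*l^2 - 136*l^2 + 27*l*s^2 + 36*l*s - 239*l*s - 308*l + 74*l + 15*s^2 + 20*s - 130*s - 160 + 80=-18*l^3 + l^2*(-9*s - 172) + l*(27*s^2 - 203*s - 234) + 15*s^2 - 110*s - 80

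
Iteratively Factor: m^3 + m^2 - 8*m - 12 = (m + 2)*(m^2 - m - 6) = (m + 2)^2*(m - 3)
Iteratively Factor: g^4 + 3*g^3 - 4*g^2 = (g)*(g^3 + 3*g^2 - 4*g) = g*(g - 1)*(g^2 + 4*g) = g*(g - 1)*(g + 4)*(g)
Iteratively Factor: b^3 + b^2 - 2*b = (b + 2)*(b^2 - b) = (b - 1)*(b + 2)*(b)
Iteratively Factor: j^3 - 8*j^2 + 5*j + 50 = (j - 5)*(j^2 - 3*j - 10) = (j - 5)^2*(j + 2)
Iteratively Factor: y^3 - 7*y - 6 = (y + 1)*(y^2 - y - 6) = (y + 1)*(y + 2)*(y - 3)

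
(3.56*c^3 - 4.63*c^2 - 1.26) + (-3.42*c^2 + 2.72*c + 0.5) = 3.56*c^3 - 8.05*c^2 + 2.72*c - 0.76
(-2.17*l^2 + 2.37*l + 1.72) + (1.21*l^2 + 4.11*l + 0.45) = -0.96*l^2 + 6.48*l + 2.17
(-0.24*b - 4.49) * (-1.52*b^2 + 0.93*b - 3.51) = 0.3648*b^3 + 6.6016*b^2 - 3.3333*b + 15.7599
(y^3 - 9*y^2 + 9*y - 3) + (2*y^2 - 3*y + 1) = y^3 - 7*y^2 + 6*y - 2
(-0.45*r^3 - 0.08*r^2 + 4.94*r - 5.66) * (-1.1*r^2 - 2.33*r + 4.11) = 0.495*r^5 + 1.1365*r^4 - 7.0971*r^3 - 5.613*r^2 + 33.4912*r - 23.2626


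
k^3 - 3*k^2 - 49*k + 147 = (k - 7)*(k - 3)*(k + 7)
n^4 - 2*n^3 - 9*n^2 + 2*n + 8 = (n - 4)*(n - 1)*(n + 1)*(n + 2)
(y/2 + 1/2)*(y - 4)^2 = y^3/2 - 7*y^2/2 + 4*y + 8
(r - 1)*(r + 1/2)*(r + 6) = r^3 + 11*r^2/2 - 7*r/2 - 3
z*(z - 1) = z^2 - z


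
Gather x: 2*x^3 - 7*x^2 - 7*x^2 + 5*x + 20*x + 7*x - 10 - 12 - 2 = 2*x^3 - 14*x^2 + 32*x - 24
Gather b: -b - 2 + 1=-b - 1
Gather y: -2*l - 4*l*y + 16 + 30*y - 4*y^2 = -2*l - 4*y^2 + y*(30 - 4*l) + 16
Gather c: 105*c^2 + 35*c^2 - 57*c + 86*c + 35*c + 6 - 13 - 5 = 140*c^2 + 64*c - 12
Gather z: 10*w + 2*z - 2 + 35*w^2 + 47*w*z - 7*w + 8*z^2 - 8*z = 35*w^2 + 3*w + 8*z^2 + z*(47*w - 6) - 2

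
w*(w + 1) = w^2 + w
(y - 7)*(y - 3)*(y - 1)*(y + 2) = y^4 - 9*y^3 + 9*y^2 + 41*y - 42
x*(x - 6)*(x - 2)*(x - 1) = x^4 - 9*x^3 + 20*x^2 - 12*x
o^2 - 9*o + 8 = (o - 8)*(o - 1)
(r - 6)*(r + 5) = r^2 - r - 30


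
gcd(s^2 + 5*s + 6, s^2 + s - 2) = s + 2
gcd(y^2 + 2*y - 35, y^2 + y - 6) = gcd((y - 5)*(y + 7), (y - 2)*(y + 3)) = 1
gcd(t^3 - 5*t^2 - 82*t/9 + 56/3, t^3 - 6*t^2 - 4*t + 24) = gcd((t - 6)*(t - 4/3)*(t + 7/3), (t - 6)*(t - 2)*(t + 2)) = t - 6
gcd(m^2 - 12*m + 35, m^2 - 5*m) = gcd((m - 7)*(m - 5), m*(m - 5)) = m - 5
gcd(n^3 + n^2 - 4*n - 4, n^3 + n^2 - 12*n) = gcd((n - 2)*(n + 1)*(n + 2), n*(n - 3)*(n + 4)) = 1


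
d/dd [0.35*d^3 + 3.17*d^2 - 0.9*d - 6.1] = 1.05*d^2 + 6.34*d - 0.9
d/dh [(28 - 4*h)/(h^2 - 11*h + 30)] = 4*(h^2 - 14*h + 47)/(h^4 - 22*h^3 + 181*h^2 - 660*h + 900)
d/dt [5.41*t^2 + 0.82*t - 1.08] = 10.82*t + 0.82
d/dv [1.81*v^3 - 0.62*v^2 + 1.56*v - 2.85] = 5.43*v^2 - 1.24*v + 1.56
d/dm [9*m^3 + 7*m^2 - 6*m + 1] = 27*m^2 + 14*m - 6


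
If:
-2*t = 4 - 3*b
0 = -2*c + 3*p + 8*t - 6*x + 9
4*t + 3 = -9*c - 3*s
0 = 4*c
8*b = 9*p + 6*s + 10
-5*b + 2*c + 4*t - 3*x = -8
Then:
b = 41/50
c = 0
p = -2/5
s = 2/75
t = -77/100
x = 41/150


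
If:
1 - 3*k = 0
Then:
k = 1/3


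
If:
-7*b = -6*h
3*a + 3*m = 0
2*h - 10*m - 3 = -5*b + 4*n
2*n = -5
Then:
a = -m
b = 15*m/11 - 21/22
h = 35*m/22 - 49/44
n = -5/2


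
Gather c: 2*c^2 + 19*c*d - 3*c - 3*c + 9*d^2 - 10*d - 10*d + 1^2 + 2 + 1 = 2*c^2 + c*(19*d - 6) + 9*d^2 - 20*d + 4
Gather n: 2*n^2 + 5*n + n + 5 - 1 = 2*n^2 + 6*n + 4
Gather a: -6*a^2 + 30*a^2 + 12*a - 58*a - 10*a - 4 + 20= 24*a^2 - 56*a + 16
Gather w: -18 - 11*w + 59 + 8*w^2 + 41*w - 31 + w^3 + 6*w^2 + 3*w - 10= w^3 + 14*w^2 + 33*w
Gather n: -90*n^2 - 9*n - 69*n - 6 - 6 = -90*n^2 - 78*n - 12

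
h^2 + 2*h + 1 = (h + 1)^2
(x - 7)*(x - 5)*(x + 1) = x^3 - 11*x^2 + 23*x + 35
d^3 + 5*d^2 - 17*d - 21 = (d - 3)*(d + 1)*(d + 7)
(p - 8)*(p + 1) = p^2 - 7*p - 8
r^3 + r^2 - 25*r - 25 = (r - 5)*(r + 1)*(r + 5)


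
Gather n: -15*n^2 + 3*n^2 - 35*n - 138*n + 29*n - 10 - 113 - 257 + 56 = -12*n^2 - 144*n - 324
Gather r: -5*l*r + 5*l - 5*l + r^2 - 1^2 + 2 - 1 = -5*l*r + r^2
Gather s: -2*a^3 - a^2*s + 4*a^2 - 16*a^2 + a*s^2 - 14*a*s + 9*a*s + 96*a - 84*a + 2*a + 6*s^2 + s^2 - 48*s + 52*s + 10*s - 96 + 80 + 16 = -2*a^3 - 12*a^2 + 14*a + s^2*(a + 7) + s*(-a^2 - 5*a + 14)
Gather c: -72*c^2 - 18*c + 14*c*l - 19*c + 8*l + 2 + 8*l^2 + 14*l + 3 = -72*c^2 + c*(14*l - 37) + 8*l^2 + 22*l + 5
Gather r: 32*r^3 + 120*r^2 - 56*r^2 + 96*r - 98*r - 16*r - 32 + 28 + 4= 32*r^3 + 64*r^2 - 18*r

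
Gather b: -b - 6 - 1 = -b - 7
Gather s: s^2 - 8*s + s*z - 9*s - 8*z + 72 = s^2 + s*(z - 17) - 8*z + 72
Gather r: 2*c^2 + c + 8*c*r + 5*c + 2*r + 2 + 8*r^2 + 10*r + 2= 2*c^2 + 6*c + 8*r^2 + r*(8*c + 12) + 4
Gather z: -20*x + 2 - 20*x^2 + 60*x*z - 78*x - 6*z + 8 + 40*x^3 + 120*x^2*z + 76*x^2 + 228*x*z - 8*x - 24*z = 40*x^3 + 56*x^2 - 106*x + z*(120*x^2 + 288*x - 30) + 10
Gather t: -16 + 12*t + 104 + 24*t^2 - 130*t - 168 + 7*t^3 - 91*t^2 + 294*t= 7*t^3 - 67*t^2 + 176*t - 80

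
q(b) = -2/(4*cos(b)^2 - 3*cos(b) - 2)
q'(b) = -2*(8*sin(b)*cos(b) - 3*sin(b))/(4*cos(b)^2 - 3*cos(b) - 2)^2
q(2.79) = -0.46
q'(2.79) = 0.38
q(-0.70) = 1.02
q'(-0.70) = 1.05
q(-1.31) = 0.80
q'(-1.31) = -0.29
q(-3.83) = -0.74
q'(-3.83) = 1.60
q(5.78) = 1.28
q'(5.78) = 1.59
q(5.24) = 0.80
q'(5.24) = 0.28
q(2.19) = -1.84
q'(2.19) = 10.51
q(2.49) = -0.69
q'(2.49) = 1.34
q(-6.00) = 1.68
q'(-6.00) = -1.84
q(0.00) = 2.00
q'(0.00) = 0.00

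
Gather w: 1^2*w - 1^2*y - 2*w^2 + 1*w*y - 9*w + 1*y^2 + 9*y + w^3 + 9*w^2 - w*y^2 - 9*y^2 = w^3 + 7*w^2 + w*(-y^2 + y - 8) - 8*y^2 + 8*y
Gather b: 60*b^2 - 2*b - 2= 60*b^2 - 2*b - 2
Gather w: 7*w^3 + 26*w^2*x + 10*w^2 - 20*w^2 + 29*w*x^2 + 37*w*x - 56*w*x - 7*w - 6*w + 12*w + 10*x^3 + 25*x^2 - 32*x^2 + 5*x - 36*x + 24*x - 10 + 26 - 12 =7*w^3 + w^2*(26*x - 10) + w*(29*x^2 - 19*x - 1) + 10*x^3 - 7*x^2 - 7*x + 4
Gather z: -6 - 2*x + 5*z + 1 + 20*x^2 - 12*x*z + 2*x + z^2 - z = 20*x^2 + z^2 + z*(4 - 12*x) - 5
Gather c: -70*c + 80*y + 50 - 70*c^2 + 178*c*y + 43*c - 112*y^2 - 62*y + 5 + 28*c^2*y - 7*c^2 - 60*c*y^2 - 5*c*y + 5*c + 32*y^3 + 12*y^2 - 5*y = c^2*(28*y - 77) + c*(-60*y^2 + 173*y - 22) + 32*y^3 - 100*y^2 + 13*y + 55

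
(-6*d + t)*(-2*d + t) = 12*d^2 - 8*d*t + t^2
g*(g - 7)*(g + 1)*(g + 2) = g^4 - 4*g^3 - 19*g^2 - 14*g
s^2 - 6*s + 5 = (s - 5)*(s - 1)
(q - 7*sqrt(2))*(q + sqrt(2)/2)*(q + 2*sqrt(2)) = q^3 - 9*sqrt(2)*q^2/2 - 33*q - 14*sqrt(2)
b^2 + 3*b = b*(b + 3)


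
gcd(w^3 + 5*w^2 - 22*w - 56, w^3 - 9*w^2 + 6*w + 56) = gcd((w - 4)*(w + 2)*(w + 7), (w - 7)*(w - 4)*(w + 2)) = w^2 - 2*w - 8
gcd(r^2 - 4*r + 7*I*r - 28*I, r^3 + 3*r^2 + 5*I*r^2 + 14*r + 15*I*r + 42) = r + 7*I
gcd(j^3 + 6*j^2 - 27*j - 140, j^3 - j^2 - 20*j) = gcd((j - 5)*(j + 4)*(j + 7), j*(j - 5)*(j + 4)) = j^2 - j - 20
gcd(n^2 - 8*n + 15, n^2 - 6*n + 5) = n - 5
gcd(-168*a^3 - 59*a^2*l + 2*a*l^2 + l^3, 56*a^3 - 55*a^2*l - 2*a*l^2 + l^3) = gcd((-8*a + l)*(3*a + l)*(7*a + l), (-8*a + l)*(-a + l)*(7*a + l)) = 56*a^2 + a*l - l^2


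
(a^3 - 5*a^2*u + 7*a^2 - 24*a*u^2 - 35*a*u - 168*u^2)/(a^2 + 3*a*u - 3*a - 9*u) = (a^2 - 8*a*u + 7*a - 56*u)/(a - 3)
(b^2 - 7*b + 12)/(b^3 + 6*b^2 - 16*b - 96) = (b - 3)/(b^2 + 10*b + 24)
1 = 1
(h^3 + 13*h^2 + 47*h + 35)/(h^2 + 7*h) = h + 6 + 5/h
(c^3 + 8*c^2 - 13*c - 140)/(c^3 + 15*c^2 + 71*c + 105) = (c - 4)/(c + 3)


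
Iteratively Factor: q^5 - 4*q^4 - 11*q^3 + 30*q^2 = (q)*(q^4 - 4*q^3 - 11*q^2 + 30*q) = q*(q - 2)*(q^3 - 2*q^2 - 15*q) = q^2*(q - 2)*(q^2 - 2*q - 15) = q^2*(q - 5)*(q - 2)*(q + 3)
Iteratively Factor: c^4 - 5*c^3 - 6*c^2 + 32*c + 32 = (c - 4)*(c^3 - c^2 - 10*c - 8) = (c - 4)*(c + 2)*(c^2 - 3*c - 4) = (c - 4)^2*(c + 2)*(c + 1)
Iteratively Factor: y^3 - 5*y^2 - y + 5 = (y - 1)*(y^2 - 4*y - 5) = (y - 5)*(y - 1)*(y + 1)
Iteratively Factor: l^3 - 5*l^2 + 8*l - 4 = (l - 2)*(l^2 - 3*l + 2) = (l - 2)^2*(l - 1)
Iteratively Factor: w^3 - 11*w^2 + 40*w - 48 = (w - 3)*(w^2 - 8*w + 16) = (w - 4)*(w - 3)*(w - 4)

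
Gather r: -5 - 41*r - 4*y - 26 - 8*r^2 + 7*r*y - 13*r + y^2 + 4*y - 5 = -8*r^2 + r*(7*y - 54) + y^2 - 36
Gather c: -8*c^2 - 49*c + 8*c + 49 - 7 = -8*c^2 - 41*c + 42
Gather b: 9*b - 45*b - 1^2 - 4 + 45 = 40 - 36*b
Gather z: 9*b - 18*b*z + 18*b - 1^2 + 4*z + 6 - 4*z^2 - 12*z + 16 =27*b - 4*z^2 + z*(-18*b - 8) + 21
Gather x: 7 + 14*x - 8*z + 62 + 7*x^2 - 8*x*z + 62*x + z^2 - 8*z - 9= 7*x^2 + x*(76 - 8*z) + z^2 - 16*z + 60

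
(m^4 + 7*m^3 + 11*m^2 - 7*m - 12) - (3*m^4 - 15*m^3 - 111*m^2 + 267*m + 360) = -2*m^4 + 22*m^3 + 122*m^2 - 274*m - 372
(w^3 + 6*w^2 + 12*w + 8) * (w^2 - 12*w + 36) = w^5 - 6*w^4 - 24*w^3 + 80*w^2 + 336*w + 288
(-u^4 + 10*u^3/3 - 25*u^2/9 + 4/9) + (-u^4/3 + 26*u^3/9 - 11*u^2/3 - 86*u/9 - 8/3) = -4*u^4/3 + 56*u^3/9 - 58*u^2/9 - 86*u/9 - 20/9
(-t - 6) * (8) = -8*t - 48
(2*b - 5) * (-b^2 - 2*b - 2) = -2*b^3 + b^2 + 6*b + 10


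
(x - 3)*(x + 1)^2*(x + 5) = x^4 + 4*x^3 - 10*x^2 - 28*x - 15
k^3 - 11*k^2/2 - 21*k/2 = k*(k - 7)*(k + 3/2)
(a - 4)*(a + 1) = a^2 - 3*a - 4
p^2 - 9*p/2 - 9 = (p - 6)*(p + 3/2)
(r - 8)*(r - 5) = r^2 - 13*r + 40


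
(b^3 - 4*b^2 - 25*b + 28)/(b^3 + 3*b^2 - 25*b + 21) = (b^2 - 3*b - 28)/(b^2 + 4*b - 21)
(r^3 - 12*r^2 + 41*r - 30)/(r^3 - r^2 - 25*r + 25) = (r - 6)/(r + 5)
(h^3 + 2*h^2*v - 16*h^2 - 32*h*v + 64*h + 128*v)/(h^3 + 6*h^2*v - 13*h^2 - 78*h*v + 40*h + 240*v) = (h^2 + 2*h*v - 8*h - 16*v)/(h^2 + 6*h*v - 5*h - 30*v)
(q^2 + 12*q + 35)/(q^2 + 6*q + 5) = (q + 7)/(q + 1)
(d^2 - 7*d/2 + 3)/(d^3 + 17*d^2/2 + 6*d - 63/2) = (d - 2)/(d^2 + 10*d + 21)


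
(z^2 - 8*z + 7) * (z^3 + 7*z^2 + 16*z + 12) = z^5 - z^4 - 33*z^3 - 67*z^2 + 16*z + 84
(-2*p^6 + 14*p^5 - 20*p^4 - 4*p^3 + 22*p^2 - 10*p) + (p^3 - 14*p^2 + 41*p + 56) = -2*p^6 + 14*p^5 - 20*p^4 - 3*p^3 + 8*p^2 + 31*p + 56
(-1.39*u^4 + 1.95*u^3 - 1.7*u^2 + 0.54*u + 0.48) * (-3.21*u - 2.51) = 4.4619*u^5 - 2.7706*u^4 + 0.5625*u^3 + 2.5336*u^2 - 2.8962*u - 1.2048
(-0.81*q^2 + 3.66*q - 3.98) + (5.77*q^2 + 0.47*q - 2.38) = 4.96*q^2 + 4.13*q - 6.36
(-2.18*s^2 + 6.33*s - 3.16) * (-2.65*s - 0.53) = 5.777*s^3 - 15.6191*s^2 + 5.0191*s + 1.6748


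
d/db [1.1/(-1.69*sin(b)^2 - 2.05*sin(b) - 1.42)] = (3.718*sin(b) + 2.255)*cos(b)/(1.69*sin(b)^2 + 2.05*sin(b) + 1.42)^2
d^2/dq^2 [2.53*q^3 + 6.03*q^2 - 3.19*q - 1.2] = 15.18*q + 12.06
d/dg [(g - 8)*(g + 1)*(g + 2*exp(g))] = 2*g^2*exp(g) + 3*g^2 - 10*g*exp(g) - 14*g - 30*exp(g) - 8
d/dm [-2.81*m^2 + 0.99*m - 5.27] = 0.99 - 5.62*m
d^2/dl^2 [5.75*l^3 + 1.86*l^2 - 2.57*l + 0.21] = 34.5*l + 3.72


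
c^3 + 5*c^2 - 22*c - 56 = (c - 4)*(c + 2)*(c + 7)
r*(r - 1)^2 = r^3 - 2*r^2 + r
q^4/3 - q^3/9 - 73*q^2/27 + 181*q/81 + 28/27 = (q/3 + 1)*(q - 7/3)*(q - 4/3)*(q + 1/3)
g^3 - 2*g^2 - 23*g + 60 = (g - 4)*(g - 3)*(g + 5)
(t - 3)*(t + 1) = t^2 - 2*t - 3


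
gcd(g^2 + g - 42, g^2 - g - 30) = g - 6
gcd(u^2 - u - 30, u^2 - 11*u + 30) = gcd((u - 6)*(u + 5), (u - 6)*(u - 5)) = u - 6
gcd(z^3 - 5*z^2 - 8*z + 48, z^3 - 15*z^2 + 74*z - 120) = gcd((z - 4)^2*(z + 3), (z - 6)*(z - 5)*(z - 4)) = z - 4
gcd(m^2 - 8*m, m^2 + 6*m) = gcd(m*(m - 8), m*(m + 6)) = m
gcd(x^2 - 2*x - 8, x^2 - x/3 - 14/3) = x + 2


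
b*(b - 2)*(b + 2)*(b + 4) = b^4 + 4*b^3 - 4*b^2 - 16*b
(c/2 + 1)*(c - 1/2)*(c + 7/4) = c^3/2 + 13*c^2/8 + 13*c/16 - 7/8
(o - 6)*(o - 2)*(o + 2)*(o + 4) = o^4 - 2*o^3 - 28*o^2 + 8*o + 96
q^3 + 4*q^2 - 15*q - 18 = (q - 3)*(q + 1)*(q + 6)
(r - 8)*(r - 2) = r^2 - 10*r + 16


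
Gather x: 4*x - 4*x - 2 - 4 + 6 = 0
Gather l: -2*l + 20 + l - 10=10 - l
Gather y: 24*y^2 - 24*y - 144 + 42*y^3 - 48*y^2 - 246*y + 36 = 42*y^3 - 24*y^2 - 270*y - 108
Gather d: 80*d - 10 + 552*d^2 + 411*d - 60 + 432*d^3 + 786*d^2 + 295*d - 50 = 432*d^3 + 1338*d^2 + 786*d - 120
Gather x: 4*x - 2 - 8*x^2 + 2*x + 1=-8*x^2 + 6*x - 1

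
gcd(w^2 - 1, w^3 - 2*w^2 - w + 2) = w^2 - 1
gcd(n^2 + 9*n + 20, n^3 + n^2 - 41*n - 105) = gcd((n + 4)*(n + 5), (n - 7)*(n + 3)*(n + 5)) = n + 5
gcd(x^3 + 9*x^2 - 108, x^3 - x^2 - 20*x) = 1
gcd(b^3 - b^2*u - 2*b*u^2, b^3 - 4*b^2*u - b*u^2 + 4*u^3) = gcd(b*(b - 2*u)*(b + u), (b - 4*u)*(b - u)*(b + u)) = b + u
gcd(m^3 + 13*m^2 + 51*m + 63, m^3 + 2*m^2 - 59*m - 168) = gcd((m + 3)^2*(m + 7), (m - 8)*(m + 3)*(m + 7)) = m^2 + 10*m + 21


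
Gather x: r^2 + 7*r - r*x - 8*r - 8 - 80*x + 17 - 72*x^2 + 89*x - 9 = r^2 - r - 72*x^2 + x*(9 - r)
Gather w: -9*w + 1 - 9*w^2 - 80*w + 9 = -9*w^2 - 89*w + 10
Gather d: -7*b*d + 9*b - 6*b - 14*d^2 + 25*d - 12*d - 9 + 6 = 3*b - 14*d^2 + d*(13 - 7*b) - 3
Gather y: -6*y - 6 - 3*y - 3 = -9*y - 9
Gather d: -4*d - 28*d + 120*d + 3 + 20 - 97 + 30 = 88*d - 44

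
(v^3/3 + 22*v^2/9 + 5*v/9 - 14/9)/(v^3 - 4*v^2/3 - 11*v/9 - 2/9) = (-3*v^3 - 22*v^2 - 5*v + 14)/(-9*v^3 + 12*v^2 + 11*v + 2)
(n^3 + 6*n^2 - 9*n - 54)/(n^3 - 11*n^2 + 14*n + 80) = (n^3 + 6*n^2 - 9*n - 54)/(n^3 - 11*n^2 + 14*n + 80)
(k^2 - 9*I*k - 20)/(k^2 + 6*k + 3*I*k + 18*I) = (k^2 - 9*I*k - 20)/(k^2 + 3*k*(2 + I) + 18*I)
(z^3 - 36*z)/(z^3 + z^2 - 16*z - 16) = z*(z^2 - 36)/(z^3 + z^2 - 16*z - 16)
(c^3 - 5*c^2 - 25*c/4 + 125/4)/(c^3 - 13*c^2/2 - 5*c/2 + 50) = (c - 5/2)/(c - 4)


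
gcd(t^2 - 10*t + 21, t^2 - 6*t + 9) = t - 3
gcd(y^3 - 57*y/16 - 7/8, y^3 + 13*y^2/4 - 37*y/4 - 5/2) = y^2 - 7*y/4 - 1/2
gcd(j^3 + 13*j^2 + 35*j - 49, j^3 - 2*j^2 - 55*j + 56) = j^2 + 6*j - 7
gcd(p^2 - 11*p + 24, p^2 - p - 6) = p - 3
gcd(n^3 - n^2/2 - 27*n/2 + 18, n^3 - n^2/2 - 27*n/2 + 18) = n^3 - n^2/2 - 27*n/2 + 18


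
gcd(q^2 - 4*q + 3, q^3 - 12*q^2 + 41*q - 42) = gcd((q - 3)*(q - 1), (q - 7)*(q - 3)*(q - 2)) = q - 3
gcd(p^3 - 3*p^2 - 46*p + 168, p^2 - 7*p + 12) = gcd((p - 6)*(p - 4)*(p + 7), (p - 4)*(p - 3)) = p - 4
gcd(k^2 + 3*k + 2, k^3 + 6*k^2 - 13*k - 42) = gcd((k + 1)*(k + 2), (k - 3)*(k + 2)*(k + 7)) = k + 2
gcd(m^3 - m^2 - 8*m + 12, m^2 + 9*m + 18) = m + 3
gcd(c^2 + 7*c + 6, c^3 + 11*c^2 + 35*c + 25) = c + 1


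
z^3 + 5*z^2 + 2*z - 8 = (z - 1)*(z + 2)*(z + 4)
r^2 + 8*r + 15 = (r + 3)*(r + 5)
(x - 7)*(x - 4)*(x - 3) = x^3 - 14*x^2 + 61*x - 84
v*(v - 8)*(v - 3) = v^3 - 11*v^2 + 24*v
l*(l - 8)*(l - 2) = l^3 - 10*l^2 + 16*l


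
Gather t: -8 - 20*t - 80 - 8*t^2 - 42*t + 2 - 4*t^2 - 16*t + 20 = -12*t^2 - 78*t - 66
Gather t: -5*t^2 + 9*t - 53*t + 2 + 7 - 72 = -5*t^2 - 44*t - 63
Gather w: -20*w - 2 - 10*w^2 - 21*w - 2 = -10*w^2 - 41*w - 4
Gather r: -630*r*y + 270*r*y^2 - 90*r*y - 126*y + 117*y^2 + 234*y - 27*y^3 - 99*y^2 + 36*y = r*(270*y^2 - 720*y) - 27*y^3 + 18*y^2 + 144*y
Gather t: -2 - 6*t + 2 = -6*t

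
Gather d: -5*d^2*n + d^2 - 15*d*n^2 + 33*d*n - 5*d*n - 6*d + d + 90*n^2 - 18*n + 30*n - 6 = d^2*(1 - 5*n) + d*(-15*n^2 + 28*n - 5) + 90*n^2 + 12*n - 6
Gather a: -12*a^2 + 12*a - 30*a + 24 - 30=-12*a^2 - 18*a - 6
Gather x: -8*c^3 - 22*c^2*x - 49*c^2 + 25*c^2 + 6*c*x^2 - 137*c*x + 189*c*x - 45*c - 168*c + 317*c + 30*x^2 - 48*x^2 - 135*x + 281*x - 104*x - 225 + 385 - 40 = -8*c^3 - 24*c^2 + 104*c + x^2*(6*c - 18) + x*(-22*c^2 + 52*c + 42) + 120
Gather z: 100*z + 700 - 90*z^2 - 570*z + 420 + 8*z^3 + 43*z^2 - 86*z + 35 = 8*z^3 - 47*z^2 - 556*z + 1155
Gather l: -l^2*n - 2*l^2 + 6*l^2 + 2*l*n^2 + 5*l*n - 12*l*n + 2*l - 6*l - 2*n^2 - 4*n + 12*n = l^2*(4 - n) + l*(2*n^2 - 7*n - 4) - 2*n^2 + 8*n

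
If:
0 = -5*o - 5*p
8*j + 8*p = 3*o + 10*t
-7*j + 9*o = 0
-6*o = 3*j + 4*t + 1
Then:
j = -9/67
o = -7/67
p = 7/67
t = 1/134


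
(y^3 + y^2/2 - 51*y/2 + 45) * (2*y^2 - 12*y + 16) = 2*y^5 - 11*y^4 - 41*y^3 + 404*y^2 - 948*y + 720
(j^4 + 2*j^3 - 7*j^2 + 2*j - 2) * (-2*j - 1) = -2*j^5 - 5*j^4 + 12*j^3 + 3*j^2 + 2*j + 2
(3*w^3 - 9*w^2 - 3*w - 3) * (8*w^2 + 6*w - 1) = 24*w^5 - 54*w^4 - 81*w^3 - 33*w^2 - 15*w + 3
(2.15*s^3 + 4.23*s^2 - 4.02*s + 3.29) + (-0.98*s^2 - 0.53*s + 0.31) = 2.15*s^3 + 3.25*s^2 - 4.55*s + 3.6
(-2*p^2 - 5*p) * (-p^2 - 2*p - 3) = 2*p^4 + 9*p^3 + 16*p^2 + 15*p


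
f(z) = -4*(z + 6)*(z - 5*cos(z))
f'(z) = -4*z - 4*(z + 6)*(5*sin(z) + 1) + 20*cos(z)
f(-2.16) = -9.50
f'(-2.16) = 46.02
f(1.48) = -30.72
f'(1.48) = -183.01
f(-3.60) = -8.48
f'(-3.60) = -34.38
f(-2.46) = -20.15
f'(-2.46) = 24.75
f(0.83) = 69.51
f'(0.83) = -117.94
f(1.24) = 11.12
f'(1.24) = -164.37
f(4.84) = -182.27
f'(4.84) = 154.86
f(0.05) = 119.64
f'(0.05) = -10.47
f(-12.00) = -389.26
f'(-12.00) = 153.27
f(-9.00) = -53.33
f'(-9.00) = 5.05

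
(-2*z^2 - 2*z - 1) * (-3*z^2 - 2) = 6*z^4 + 6*z^3 + 7*z^2 + 4*z + 2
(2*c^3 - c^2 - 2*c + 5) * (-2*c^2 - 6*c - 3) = -4*c^5 - 10*c^4 + 4*c^3 + 5*c^2 - 24*c - 15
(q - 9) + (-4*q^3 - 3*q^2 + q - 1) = -4*q^3 - 3*q^2 + 2*q - 10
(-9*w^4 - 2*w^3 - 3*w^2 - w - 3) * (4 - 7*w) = 63*w^5 - 22*w^4 + 13*w^3 - 5*w^2 + 17*w - 12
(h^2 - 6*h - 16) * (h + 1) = h^3 - 5*h^2 - 22*h - 16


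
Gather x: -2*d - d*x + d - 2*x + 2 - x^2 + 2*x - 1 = -d*x - d - x^2 + 1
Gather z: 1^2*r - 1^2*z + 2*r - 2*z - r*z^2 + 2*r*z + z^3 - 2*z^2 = 3*r + z^3 + z^2*(-r - 2) + z*(2*r - 3)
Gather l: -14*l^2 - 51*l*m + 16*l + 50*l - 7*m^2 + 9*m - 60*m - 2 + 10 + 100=-14*l^2 + l*(66 - 51*m) - 7*m^2 - 51*m + 108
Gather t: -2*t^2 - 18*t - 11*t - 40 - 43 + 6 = -2*t^2 - 29*t - 77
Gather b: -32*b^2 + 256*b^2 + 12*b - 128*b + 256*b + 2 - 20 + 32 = 224*b^2 + 140*b + 14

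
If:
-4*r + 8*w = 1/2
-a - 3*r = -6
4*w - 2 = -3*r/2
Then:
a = 9/2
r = 1/2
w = 5/16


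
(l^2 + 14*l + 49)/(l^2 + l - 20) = (l^2 + 14*l + 49)/(l^2 + l - 20)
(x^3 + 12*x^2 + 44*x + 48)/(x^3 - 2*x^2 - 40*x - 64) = (x + 6)/(x - 8)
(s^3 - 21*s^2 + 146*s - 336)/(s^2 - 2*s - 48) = (s^2 - 13*s + 42)/(s + 6)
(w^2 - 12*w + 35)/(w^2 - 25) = (w - 7)/(w + 5)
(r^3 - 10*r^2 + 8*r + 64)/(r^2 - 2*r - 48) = (r^2 - 2*r - 8)/(r + 6)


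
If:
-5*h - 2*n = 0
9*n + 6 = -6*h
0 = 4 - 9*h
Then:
No Solution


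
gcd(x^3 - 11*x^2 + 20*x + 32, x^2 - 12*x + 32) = x^2 - 12*x + 32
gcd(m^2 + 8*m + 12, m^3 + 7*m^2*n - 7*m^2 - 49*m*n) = 1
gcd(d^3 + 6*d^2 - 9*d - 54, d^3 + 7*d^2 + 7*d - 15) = d + 3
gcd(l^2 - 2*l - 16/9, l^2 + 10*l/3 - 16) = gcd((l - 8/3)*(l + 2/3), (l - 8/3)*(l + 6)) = l - 8/3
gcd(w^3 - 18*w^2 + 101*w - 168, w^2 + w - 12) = w - 3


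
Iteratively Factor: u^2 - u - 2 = (u - 2)*(u + 1)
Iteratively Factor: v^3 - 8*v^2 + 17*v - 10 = (v - 1)*(v^2 - 7*v + 10) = (v - 2)*(v - 1)*(v - 5)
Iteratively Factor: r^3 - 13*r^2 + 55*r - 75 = (r - 5)*(r^2 - 8*r + 15) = (r - 5)*(r - 3)*(r - 5)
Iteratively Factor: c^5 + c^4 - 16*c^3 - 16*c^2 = (c - 4)*(c^4 + 5*c^3 + 4*c^2) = c*(c - 4)*(c^3 + 5*c^2 + 4*c) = c*(c - 4)*(c + 4)*(c^2 + c) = c*(c - 4)*(c + 1)*(c + 4)*(c)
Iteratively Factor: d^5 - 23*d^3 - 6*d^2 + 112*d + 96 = (d + 2)*(d^4 - 2*d^3 - 19*d^2 + 32*d + 48) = (d + 1)*(d + 2)*(d^3 - 3*d^2 - 16*d + 48) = (d - 3)*(d + 1)*(d + 2)*(d^2 - 16) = (d - 4)*(d - 3)*(d + 1)*(d + 2)*(d + 4)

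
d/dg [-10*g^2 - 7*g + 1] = -20*g - 7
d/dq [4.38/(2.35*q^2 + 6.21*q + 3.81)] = (-20.586*q - 27.1998)/(2.35*q^2 + 6.21*q + 3.81)^2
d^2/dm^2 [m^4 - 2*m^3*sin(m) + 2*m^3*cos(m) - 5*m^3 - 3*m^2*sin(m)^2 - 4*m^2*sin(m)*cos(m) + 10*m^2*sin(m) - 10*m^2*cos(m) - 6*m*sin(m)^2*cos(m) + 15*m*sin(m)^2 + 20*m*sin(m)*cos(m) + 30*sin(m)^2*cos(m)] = -2*sqrt(2)*m^3*cos(m + pi/4) - 22*m^2*sin(m) + 8*m^2*sin(2*m) - 2*m^2*cos(m) - 6*m^2*cos(2*m) + 12*m^2 + 28*m*sin(m) - 52*m*sin(2*m) + 107*m*cos(m)/2 + 14*m*cos(2*m) - 27*m*cos(3*m)/2 - 30*m + 23*sin(m) + 26*sin(2*m) - 9*sin(3*m) - 55*cos(m)/2 + 43*cos(2*m) + 135*cos(3*m)/2 - 3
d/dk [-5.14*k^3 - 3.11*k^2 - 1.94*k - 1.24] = -15.42*k^2 - 6.22*k - 1.94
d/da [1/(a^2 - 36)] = -2*a/(a^2 - 36)^2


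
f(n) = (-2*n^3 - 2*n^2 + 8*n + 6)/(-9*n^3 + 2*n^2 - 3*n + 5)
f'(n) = (-6*n^2 - 4*n + 8)/(-9*n^3 + 2*n^2 - 3*n + 5) + (27*n^2 - 4*n + 3)*(-2*n^3 - 2*n^2 + 8*n + 6)/(-9*n^3 + 2*n^2 - 3*n + 5)^2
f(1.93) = 0.01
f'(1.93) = 0.37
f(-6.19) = 0.16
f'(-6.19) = -0.01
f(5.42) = 0.24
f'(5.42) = 0.00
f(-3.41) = 0.09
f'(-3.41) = -0.05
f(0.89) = -4.17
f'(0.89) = 35.83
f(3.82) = 0.22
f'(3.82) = 0.02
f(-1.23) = -0.11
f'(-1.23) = -0.05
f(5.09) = 0.23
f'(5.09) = 0.01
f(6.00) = 0.24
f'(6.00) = 0.00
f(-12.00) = 0.19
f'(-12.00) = 0.00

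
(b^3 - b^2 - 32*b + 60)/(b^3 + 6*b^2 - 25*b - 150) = (b - 2)/(b + 5)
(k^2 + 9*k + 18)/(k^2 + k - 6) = (k + 6)/(k - 2)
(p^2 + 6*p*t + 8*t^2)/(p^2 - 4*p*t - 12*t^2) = (p + 4*t)/(p - 6*t)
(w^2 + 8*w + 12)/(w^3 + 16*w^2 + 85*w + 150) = (w + 2)/(w^2 + 10*w + 25)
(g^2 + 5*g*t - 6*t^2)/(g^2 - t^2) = (g + 6*t)/(g + t)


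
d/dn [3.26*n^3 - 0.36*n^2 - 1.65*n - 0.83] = 9.78*n^2 - 0.72*n - 1.65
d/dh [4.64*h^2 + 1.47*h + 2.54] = 9.28*h + 1.47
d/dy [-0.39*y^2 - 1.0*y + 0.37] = -0.78*y - 1.0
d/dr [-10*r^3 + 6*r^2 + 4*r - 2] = -30*r^2 + 12*r + 4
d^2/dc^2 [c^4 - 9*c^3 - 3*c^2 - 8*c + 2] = 12*c^2 - 54*c - 6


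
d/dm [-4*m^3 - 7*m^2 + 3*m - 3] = -12*m^2 - 14*m + 3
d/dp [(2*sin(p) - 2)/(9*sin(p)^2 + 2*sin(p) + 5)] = 2*(-9*sin(p)^2 + 18*sin(p) + 7)*cos(p)/(9*sin(p)^2 + 2*sin(p) + 5)^2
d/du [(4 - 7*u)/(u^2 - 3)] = (7*u^2 - 8*u + 21)/(u^4 - 6*u^2 + 9)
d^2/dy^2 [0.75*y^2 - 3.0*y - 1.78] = 1.50000000000000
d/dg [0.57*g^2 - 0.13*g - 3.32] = 1.14*g - 0.13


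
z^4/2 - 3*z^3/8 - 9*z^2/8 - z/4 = z*(z/2 + 1/2)*(z - 2)*(z + 1/4)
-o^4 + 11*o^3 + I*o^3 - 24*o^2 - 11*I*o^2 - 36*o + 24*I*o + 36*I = (o - 6)^2*(I*o + 1)*(I*o + I)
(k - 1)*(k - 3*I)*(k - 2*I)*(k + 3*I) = k^4 - k^3 - 2*I*k^3 + 9*k^2 + 2*I*k^2 - 9*k - 18*I*k + 18*I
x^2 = x^2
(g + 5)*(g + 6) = g^2 + 11*g + 30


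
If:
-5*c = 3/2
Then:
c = -3/10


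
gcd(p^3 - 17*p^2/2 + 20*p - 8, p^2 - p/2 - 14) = p - 4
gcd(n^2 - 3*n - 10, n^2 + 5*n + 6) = n + 2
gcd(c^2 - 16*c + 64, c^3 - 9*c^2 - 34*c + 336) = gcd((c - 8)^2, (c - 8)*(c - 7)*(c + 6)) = c - 8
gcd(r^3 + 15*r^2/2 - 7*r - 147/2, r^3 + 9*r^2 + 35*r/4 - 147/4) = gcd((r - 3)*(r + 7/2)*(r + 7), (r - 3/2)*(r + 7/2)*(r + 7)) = r^2 + 21*r/2 + 49/2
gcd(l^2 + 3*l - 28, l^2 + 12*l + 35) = l + 7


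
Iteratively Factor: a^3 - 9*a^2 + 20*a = (a - 4)*(a^2 - 5*a) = a*(a - 4)*(a - 5)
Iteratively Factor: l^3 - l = (l + 1)*(l^2 - l) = (l - 1)*(l + 1)*(l)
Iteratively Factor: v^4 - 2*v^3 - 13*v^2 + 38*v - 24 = (v - 2)*(v^3 - 13*v + 12) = (v - 2)*(v + 4)*(v^2 - 4*v + 3) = (v - 3)*(v - 2)*(v + 4)*(v - 1)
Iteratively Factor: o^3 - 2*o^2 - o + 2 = (o - 2)*(o^2 - 1) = (o - 2)*(o - 1)*(o + 1)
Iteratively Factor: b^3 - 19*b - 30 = (b - 5)*(b^2 + 5*b + 6) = (b - 5)*(b + 2)*(b + 3)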